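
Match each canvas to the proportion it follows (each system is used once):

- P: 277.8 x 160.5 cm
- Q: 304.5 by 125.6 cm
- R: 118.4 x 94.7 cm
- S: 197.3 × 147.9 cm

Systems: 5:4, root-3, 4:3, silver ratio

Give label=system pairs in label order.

Ratios: P ≈ 1.731; Q ≈ 2.424; R ≈ 1.250; S ≈ 1.334.
Targets: 5:4 ≈ 1.250; root-3 ≈ 1.732; 4:3 ≈ 1.333; silver ratio ≈ 2.414.

P=root-3, Q=silver ratio, R=5:4, S=4:3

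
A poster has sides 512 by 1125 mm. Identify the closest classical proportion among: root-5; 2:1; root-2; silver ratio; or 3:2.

1125/512 ≈ 2.197. Nearest candidates are root-5 (2.236, off by 0.039) and 2:1 (2.000, off by 0.197).

root-5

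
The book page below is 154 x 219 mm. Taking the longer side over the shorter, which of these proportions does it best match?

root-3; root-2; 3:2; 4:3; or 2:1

219/154 ≈ 1.422. Nearest candidates are root-2 (1.414, off by 0.008) and 3:2 (1.500, off by 0.078).

root-2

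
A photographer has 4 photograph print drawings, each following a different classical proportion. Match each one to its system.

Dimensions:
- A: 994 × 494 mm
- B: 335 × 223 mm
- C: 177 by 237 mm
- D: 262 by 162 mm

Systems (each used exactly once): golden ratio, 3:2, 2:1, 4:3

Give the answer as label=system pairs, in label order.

A=2:1, B=3:2, C=4:3, D=golden ratio

Ratios: A ≈ 2.012; B ≈ 1.502; C ≈ 1.339; D ≈ 1.617.
Targets: golden ratio ≈ 1.618; 3:2 ≈ 1.500; 2:1 ≈ 2.000; 4:3 ≈ 1.333.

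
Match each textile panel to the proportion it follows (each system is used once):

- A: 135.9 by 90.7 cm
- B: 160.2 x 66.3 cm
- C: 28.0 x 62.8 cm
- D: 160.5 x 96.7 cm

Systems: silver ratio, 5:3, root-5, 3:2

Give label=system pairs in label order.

A=3:2, B=silver ratio, C=root-5, D=5:3

A = 135.9/90.7 ≈ 1.498 → 3:2 (1.500)
B = 160.2/66.3 ≈ 2.416 → silver ratio (2.414)
C = 62.8/28.0 ≈ 2.243 → root-5 (2.236)
D = 160.5/96.7 ≈ 1.660 → 5:3 (1.667)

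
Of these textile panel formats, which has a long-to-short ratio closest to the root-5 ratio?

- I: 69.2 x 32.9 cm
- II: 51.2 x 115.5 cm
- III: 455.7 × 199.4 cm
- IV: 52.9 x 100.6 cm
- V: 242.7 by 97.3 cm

II

Target root-5 ≈ 2.236.
I: 2.103 (Δ0.133)  II: 2.256 (Δ0.020)  III: 2.285 (Δ0.049)  IV: 1.902 (Δ0.334)  V: 2.494 (Δ0.258)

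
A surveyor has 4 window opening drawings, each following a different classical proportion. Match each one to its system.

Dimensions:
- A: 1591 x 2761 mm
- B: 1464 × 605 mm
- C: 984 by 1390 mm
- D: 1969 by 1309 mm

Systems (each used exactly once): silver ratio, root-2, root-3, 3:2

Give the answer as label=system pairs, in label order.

A=root-3, B=silver ratio, C=root-2, D=3:2

Ratios: A ≈ 1.735; B ≈ 2.420; C ≈ 1.413; D ≈ 1.504.
Targets: silver ratio ≈ 2.414; root-2 ≈ 1.414; root-3 ≈ 1.732; 3:2 ≈ 1.500.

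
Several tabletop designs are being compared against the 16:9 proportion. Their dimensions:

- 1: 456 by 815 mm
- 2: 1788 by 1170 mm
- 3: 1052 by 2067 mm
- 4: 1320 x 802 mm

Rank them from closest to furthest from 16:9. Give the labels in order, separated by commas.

Ratios: 1 = 815 / 456 ≈ 1.787; 2 = 1788 / 1170 ≈ 1.528; 3 = 2067 / 1052 ≈ 1.965; 4 = 1320 / 802 ≈ 1.646.
|Δ from 1.778|: 1 0.009; 2 0.250; 3 0.187; 4 0.132.

1, 4, 3, 2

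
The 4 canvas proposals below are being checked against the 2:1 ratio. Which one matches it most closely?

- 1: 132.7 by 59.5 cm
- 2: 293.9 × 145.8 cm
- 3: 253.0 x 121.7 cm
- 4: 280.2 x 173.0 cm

2

Target 2:1 ≈ 2.000.
1: 2.230 (Δ0.230)  2: 2.016 (Δ0.016)  3: 2.079 (Δ0.079)  4: 1.620 (Δ0.380)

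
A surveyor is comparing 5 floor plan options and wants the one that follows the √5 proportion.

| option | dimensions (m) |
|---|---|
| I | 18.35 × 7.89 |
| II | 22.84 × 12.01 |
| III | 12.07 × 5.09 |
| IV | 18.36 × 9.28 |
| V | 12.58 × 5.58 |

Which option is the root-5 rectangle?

V

Target root-5 ≈ 2.236.
I: 2.326 (Δ0.090)  II: 1.902 (Δ0.334)  III: 2.371 (Δ0.135)  IV: 1.978 (Δ0.258)  V: 2.254 (Δ0.018)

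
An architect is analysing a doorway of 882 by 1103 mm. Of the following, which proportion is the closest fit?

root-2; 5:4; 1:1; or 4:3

Ratio = 1103 / 882 ≈ 1.251.
Distances: root-2 1.414 (Δ 0.163); 5:4 1.250 (Δ 0.001); 1:1 1.000 (Δ 0.251); 4:3 1.333 (Δ 0.082).

5:4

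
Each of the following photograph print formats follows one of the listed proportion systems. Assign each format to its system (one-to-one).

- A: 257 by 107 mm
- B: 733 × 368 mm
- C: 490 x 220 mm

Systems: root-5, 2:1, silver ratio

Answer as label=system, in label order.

Ratios: A ≈ 2.402; B ≈ 1.992; C ≈ 2.227.
Targets: root-5 ≈ 2.236; 2:1 ≈ 2.000; silver ratio ≈ 2.414.

A=silver ratio, B=2:1, C=root-5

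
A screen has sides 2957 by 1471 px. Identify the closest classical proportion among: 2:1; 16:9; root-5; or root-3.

2957/1471 ≈ 2.010. Nearest candidates are 2:1 (2.000, off by 0.010) and root-5 (2.236, off by 0.226).

2:1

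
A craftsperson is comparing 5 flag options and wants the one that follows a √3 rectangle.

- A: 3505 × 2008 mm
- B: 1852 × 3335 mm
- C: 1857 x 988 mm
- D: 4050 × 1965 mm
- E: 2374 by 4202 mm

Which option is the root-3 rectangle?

A

Ratios (long/short): A ≈ 1.746; B ≈ 1.801; C ≈ 1.880; D ≈ 2.061; E ≈ 1.770.
root-3 ≈ 1.732; option A is nearest (Δ 0.014).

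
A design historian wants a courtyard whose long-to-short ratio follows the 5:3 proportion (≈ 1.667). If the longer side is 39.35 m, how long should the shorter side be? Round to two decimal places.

23.61 m

5:3 ≈ 1.66667.
Shorter side = 39.35 ÷ 1.66667 ≈ 23.6100 → 23.61 m.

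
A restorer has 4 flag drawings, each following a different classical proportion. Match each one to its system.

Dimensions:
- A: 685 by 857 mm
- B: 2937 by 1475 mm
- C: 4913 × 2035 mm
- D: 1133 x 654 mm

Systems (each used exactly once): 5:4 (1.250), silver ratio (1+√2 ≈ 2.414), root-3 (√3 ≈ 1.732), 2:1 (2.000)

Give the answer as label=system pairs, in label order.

A=5:4, B=2:1, C=silver ratio, D=root-3

A = 857/685 ≈ 1.251 → 5:4 (1.250)
B = 2937/1475 ≈ 1.991 → 2:1 (2.000)
C = 4913/2035 ≈ 2.414 → silver ratio (2.414)
D = 1133/654 ≈ 1.732 → root-3 (1.732)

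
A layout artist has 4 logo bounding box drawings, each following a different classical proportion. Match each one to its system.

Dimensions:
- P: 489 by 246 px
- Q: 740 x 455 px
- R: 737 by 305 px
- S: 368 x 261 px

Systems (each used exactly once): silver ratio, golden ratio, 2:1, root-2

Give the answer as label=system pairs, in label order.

P=2:1, Q=golden ratio, R=silver ratio, S=root-2

P = 489/246 ≈ 1.988 → 2:1 (2.000)
Q = 740/455 ≈ 1.626 → golden ratio (1.618)
R = 737/305 ≈ 2.416 → silver ratio (2.414)
S = 368/261 ≈ 1.410 → root-2 (1.414)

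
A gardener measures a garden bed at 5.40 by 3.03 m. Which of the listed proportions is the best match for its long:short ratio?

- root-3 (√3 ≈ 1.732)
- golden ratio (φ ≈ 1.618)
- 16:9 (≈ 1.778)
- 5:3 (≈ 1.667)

Ratio = 5.40 / 3.03 ≈ 1.782.
Distances: root-3 1.732 (Δ 0.050); golden ratio 1.618 (Δ 0.164); 16:9 1.778 (Δ 0.004); 5:3 1.667 (Δ 0.115).

16:9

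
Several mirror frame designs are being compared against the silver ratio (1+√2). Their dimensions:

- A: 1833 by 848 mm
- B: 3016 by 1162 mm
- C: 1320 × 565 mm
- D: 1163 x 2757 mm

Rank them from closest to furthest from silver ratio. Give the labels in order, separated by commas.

Ratios: A = 1833 / 848 ≈ 2.162; B = 3016 / 1162 ≈ 2.596; C = 1320 / 565 ≈ 2.336; D = 2757 / 1163 ≈ 2.371.
|Δ from 2.414|: A 0.252; B 0.182; C 0.078; D 0.043.

D, C, B, A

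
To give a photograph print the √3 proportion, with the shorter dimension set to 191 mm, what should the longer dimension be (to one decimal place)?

root-3 ≈ 1.73205.
Longer side = 191 × 1.73205 ≈ 330.822 → 330.8 mm.

330.8 mm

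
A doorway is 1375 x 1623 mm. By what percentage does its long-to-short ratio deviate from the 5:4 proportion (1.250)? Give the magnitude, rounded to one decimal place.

Ratio = 1623 / 1375 ≈ 1.1804.
Ideal 5:4 = 1.2500. |1.1804 − 1.2500| / 1.2500 ≈ 5.57% → 5.6%.

5.6%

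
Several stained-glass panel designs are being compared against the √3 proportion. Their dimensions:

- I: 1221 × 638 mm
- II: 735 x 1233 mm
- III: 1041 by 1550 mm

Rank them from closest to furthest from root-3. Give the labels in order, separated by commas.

II, I, III

I: 1221/638 ≈ 1.914 → |1.914 − 1.732| = 0.182
II: 1233/735 ≈ 1.678 → |1.678 − 1.732| = 0.054
III: 1550/1041 ≈ 1.489 → |1.489 − 1.732| = 0.243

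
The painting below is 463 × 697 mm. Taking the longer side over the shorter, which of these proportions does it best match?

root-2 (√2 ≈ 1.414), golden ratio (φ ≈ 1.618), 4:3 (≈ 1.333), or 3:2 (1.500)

3:2

Ratio = 697 / 463 ≈ 1.505.
Distances: root-2 1.414 (Δ 0.091); golden ratio 1.618 (Δ 0.113); 4:3 1.333 (Δ 0.172); 3:2 1.500 (Δ 0.005).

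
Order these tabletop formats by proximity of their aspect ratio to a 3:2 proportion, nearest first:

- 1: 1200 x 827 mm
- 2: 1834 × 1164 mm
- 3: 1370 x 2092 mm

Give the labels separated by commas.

3, 1, 2

Ratios: 1 = 1200 / 827 ≈ 1.451; 2 = 1834 / 1164 ≈ 1.576; 3 = 2092 / 1370 ≈ 1.527.
|Δ from 1.500|: 1 0.049; 2 0.076; 3 0.027.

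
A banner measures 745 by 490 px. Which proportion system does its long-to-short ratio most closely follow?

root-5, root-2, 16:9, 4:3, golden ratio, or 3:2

745/490 ≈ 1.520. Nearest candidates are 3:2 (1.500, off by 0.020) and golden ratio (1.618, off by 0.098).

3:2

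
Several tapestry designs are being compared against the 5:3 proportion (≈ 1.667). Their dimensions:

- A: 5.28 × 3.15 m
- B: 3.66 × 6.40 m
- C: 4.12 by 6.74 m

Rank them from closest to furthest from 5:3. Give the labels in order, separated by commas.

Ratios: A = 5.28 / 3.15 ≈ 1.676; B = 6.40 / 3.66 ≈ 1.749; C = 6.74 / 4.12 ≈ 1.636.
|Δ from 1.667|: A 0.009; B 0.082; C 0.031.

A, C, B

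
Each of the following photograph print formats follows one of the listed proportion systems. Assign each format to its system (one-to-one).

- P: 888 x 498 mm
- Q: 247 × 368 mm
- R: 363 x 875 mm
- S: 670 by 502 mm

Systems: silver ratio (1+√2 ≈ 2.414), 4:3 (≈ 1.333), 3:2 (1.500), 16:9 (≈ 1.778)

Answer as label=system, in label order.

P = 888/498 ≈ 1.783 → 16:9 (1.778)
Q = 368/247 ≈ 1.490 → 3:2 (1.500)
R = 875/363 ≈ 2.410 → silver ratio (2.414)
S = 670/502 ≈ 1.335 → 4:3 (1.333)

P=16:9, Q=3:2, R=silver ratio, S=4:3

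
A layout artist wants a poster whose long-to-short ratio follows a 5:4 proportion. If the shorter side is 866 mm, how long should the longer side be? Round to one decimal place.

5:4 = 1.25000.
Longer side = 866 × 1.25000 ≈ 1082.500 → 1082.5 mm.

1082.5 mm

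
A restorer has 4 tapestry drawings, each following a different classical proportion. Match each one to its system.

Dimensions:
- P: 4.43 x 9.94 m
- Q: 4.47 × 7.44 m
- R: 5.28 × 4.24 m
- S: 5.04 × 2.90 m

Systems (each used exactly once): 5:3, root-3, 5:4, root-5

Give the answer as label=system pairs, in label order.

Ratios: P ≈ 2.244; Q ≈ 1.664; R ≈ 1.245; S ≈ 1.738.
Targets: 5:3 ≈ 1.667; root-3 ≈ 1.732; 5:4 ≈ 1.250; root-5 ≈ 2.236.

P=root-5, Q=5:3, R=5:4, S=root-3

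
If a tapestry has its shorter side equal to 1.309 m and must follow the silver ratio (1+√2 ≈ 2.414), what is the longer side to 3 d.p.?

3.160 m

silver ratio ≈ 2.41421.
Longer side = 1.309 × 2.41421 ≈ 3.16020 → 3.160 m.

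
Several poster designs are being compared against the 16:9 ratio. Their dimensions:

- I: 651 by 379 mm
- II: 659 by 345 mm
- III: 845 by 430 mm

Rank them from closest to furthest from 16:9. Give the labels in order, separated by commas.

Ratios: I = 651 / 379 ≈ 1.718; II = 659 / 345 ≈ 1.910; III = 845 / 430 ≈ 1.965.
|Δ from 1.778|: I 0.060; II 0.132; III 0.187.

I, II, III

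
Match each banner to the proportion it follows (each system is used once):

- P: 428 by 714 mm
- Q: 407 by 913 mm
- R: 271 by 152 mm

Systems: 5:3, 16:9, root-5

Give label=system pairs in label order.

Ratios: P ≈ 1.668; Q ≈ 2.243; R ≈ 1.783.
Targets: 5:3 ≈ 1.667; 16:9 ≈ 1.778; root-5 ≈ 2.236.

P=5:3, Q=root-5, R=16:9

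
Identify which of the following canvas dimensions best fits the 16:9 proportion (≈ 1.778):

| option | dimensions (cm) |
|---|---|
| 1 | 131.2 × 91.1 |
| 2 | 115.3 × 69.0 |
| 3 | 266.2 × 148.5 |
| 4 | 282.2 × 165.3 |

Target 16:9 ≈ 1.778.
1: 1.440 (Δ0.338)  2: 1.671 (Δ0.107)  3: 1.793 (Δ0.015)  4: 1.707 (Δ0.071)

3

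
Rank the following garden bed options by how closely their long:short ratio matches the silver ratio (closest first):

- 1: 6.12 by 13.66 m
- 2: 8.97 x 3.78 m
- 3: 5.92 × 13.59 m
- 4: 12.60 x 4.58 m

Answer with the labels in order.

Ratios: 1 = 13.66 / 6.12 ≈ 2.232; 2 = 8.97 / 3.78 ≈ 2.373; 3 = 13.59 / 5.92 ≈ 2.296; 4 = 12.60 / 4.58 ≈ 2.751.
|Δ from 2.414|: 1 0.182; 2 0.041; 3 0.118; 4 0.337.

2, 3, 1, 4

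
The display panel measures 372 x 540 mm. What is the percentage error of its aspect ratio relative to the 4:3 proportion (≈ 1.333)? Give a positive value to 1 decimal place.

Ratio = 540 / 372 ≈ 1.4516.
Ideal 4:3 ≈ 1.3333. |1.4516 − 1.3333| / 1.3333 ≈ 8.87% → 8.9%.

8.9%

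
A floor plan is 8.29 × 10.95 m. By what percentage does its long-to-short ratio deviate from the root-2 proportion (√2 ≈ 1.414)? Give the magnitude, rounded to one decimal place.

6.6%

Ratio = 10.95 / 8.29 ≈ 1.3209.
Ideal root-2 ≈ 1.4142. |1.3209 − 1.4142| / 1.4142 ≈ 6.60% → 6.6%.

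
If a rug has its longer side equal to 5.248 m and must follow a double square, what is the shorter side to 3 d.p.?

2.624 m

2:1 = 2.00000.
Shorter side = 5.248 ÷ 2.00000 ≈ 2.62400 → 2.624 m.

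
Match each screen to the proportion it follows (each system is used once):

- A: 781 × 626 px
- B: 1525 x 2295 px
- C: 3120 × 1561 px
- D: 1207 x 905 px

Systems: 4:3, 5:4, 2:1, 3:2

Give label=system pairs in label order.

A = 781/626 ≈ 1.248 → 5:4 (1.250)
B = 2295/1525 ≈ 1.505 → 3:2 (1.500)
C = 3120/1561 ≈ 1.999 → 2:1 (2.000)
D = 1207/905 ≈ 1.334 → 4:3 (1.333)

A=5:4, B=3:2, C=2:1, D=4:3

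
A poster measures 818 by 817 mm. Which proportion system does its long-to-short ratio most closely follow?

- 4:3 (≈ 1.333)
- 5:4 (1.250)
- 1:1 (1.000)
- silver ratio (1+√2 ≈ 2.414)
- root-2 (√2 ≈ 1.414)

1:1

Ratio = 818 / 817 ≈ 1.001.
Distances: 4:3 1.333 (Δ 0.332); 5:4 1.250 (Δ 0.249); 1:1 1.000 (Δ 0.001); silver ratio 2.414 (Δ 1.413); root-2 1.414 (Δ 0.413).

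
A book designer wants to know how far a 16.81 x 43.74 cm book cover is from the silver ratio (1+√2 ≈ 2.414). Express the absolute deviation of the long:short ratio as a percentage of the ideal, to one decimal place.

7.8%

Ratio = 43.74 / 16.81 ≈ 2.6020.
Ideal silver ratio ≈ 2.4142. |2.6020 − 2.4142| / 2.4142 ≈ 7.78% → 7.8%.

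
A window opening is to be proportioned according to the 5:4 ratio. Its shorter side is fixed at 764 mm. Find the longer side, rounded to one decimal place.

5:4 = 1.25000.
Longer side = 764 × 1.25000 ≈ 955.000 → 955.0 mm.

955.0 mm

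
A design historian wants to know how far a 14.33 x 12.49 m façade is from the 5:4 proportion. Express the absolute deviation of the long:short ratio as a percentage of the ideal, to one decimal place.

8.2%

Ratio = 14.33 / 12.49 ≈ 1.1473.
Ideal 5:4 = 1.2500. |1.1473 − 1.2500| / 1.2500 ≈ 8.22% → 8.2%.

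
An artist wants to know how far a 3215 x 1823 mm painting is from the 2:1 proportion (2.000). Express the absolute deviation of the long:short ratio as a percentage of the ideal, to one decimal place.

Ratio = 3215 / 1823 ≈ 1.7636.
Ideal 2:1 = 2.0000. |1.7636 − 2.0000| / 2.0000 ≈ 11.82% → 11.8%.

11.8%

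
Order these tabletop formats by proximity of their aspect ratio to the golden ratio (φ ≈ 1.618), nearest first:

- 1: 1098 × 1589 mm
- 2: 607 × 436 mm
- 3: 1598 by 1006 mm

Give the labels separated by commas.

Ratios: 1 = 1589 / 1098 ≈ 1.447; 2 = 607 / 436 ≈ 1.392; 3 = 1598 / 1006 ≈ 1.588.
|Δ from 1.618|: 1 0.171; 2 0.226; 3 0.030.

3, 1, 2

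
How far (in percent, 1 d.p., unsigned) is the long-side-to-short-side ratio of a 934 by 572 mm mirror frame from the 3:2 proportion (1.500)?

8.9%

Ratio = 934 / 572 ≈ 1.6329.
Ideal 3:2 = 1.5000. |1.6329 − 1.5000| / 1.5000 ≈ 8.86% → 8.9%.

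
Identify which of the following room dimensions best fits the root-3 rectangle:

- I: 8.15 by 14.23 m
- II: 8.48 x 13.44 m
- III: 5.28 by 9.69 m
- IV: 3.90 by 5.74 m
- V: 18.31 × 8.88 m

I

Ratios (long/short): I ≈ 1.746; II ≈ 1.585; III ≈ 1.835; IV ≈ 1.472; V ≈ 2.062.
root-3 ≈ 1.732; option I is nearest (Δ 0.014).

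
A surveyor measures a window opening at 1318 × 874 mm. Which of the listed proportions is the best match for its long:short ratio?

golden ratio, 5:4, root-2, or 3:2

3:2

Ratio = 1318 / 874 ≈ 1.508.
Distances: golden ratio 1.618 (Δ 0.110); 5:4 1.250 (Δ 0.258); root-2 1.414 (Δ 0.094); 3:2 1.500 (Δ 0.008).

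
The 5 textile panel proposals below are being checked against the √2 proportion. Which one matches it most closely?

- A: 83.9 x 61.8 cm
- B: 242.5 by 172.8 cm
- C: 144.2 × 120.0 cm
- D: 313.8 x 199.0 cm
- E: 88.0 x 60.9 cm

Ratios (long/short): A ≈ 1.358; B ≈ 1.403; C ≈ 1.202; D ≈ 1.577; E ≈ 1.445.
root-2 ≈ 1.414; option B is nearest (Δ 0.011).

B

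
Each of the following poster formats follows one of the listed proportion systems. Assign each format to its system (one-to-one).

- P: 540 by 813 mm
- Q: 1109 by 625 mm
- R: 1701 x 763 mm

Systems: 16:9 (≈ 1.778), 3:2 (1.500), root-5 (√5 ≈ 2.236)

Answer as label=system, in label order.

P=3:2, Q=16:9, R=root-5

P = 813/540 ≈ 1.506 → 3:2 (1.500)
Q = 1109/625 ≈ 1.774 → 16:9 (1.778)
R = 1701/763 ≈ 2.229 → root-5 (2.236)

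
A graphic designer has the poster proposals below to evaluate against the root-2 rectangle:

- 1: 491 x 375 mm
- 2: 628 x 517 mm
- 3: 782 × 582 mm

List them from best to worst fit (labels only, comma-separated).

Ratios: 1 = 491 / 375 ≈ 1.309; 2 = 628 / 517 ≈ 1.215; 3 = 782 / 582 ≈ 1.344.
|Δ from 1.414|: 1 0.105; 2 0.199; 3 0.070.

3, 1, 2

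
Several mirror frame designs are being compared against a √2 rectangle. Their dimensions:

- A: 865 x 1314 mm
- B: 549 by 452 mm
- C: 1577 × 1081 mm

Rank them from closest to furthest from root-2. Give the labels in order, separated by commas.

C, A, B

Ratios: A = 1314 / 865 ≈ 1.519; B = 549 / 452 ≈ 1.215; C = 1577 / 1081 ≈ 1.459.
|Δ from 1.414|: A 0.105; B 0.199; C 0.045.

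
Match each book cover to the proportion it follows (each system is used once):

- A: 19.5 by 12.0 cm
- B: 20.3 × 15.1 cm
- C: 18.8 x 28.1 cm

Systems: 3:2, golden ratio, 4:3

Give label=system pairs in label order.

A=golden ratio, B=4:3, C=3:2

Ratios: A ≈ 1.625; B ≈ 1.344; C ≈ 1.495.
Targets: 3:2 ≈ 1.500; golden ratio ≈ 1.618; 4:3 ≈ 1.333.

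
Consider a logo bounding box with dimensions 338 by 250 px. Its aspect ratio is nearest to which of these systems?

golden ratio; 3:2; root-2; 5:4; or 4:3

338/250 ≈ 1.352. Nearest candidates are 4:3 (1.333, off by 0.019) and root-2 (1.414, off by 0.062).

4:3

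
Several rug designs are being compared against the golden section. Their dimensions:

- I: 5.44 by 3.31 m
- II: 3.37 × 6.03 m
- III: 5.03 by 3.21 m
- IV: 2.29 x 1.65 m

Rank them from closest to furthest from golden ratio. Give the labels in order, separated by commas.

I, III, II, IV

I: 5.44/3.31 ≈ 1.644 → |1.644 − 1.618| = 0.026
II: 6.03/3.37 ≈ 1.789 → |1.789 − 1.618| = 0.171
III: 5.03/3.21 ≈ 1.567 → |1.567 − 1.618| = 0.051
IV: 2.29/1.65 ≈ 1.388 → |1.388 − 1.618| = 0.230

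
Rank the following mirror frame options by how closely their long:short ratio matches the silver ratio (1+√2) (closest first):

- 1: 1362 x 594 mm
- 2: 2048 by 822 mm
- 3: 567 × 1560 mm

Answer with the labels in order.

Ratios: 1 = 1362 / 594 ≈ 2.293; 2 = 2048 / 822 ≈ 2.491; 3 = 1560 / 567 ≈ 2.751.
|Δ from 2.414|: 1 0.121; 2 0.077; 3 0.337.

2, 1, 3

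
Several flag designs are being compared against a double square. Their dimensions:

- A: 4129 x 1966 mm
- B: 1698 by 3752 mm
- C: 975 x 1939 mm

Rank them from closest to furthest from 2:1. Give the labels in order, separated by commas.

C, A, B

A: 4129/1966 ≈ 2.100 → |2.100 − 2.000| = 0.100
B: 3752/1698 ≈ 2.210 → |2.210 − 2.000| = 0.210
C: 1939/975 ≈ 1.989 → |1.989 − 2.000| = 0.011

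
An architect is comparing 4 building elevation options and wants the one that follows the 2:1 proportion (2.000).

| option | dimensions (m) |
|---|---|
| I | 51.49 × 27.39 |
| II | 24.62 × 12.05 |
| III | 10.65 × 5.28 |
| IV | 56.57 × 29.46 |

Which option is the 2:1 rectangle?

III

Target 2:1 ≈ 2.000.
I: 1.880 (Δ0.120)  II: 2.043 (Δ0.043)  III: 2.017 (Δ0.017)  IV: 1.920 (Δ0.080)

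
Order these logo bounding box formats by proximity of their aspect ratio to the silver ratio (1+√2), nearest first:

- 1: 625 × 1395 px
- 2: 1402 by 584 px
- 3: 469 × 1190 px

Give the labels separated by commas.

1: 1395/625 ≈ 2.232 → |2.232 − 2.414| = 0.182
2: 1402/584 ≈ 2.401 → |2.401 − 2.414| = 0.013
3: 1190/469 ≈ 2.537 → |2.537 − 2.414| = 0.123

2, 3, 1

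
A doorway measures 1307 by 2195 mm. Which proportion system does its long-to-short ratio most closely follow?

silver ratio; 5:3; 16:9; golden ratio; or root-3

5:3

Ratio = 2195 / 1307 ≈ 1.679.
Distances: silver ratio 2.414 (Δ 0.735); 5:3 1.667 (Δ 0.012); 16:9 1.778 (Δ 0.099); golden ratio 1.618 (Δ 0.061); root-3 1.732 (Δ 0.053).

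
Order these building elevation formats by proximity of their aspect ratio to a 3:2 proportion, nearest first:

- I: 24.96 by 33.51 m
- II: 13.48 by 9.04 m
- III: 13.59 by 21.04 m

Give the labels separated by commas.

II, III, I

Ratios: I = 33.51 / 24.96 ≈ 1.343; II = 13.48 / 9.04 ≈ 1.491; III = 21.04 / 13.59 ≈ 1.548.
|Δ from 1.500|: I 0.157; II 0.009; III 0.048.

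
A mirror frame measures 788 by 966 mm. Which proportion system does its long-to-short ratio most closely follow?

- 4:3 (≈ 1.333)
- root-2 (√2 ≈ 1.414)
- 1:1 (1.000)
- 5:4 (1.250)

Ratio = 966 / 788 ≈ 1.226.
Distances: 4:3 1.333 (Δ 0.107); root-2 1.414 (Δ 0.188); 1:1 1.000 (Δ 0.226); 5:4 1.250 (Δ 0.024).

5:4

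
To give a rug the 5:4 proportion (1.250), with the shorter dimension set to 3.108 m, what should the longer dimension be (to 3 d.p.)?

3.885 m

5:4 = 1.25000.
Longer side = 3.108 × 1.25000 ≈ 3.88500 → 3.885 m.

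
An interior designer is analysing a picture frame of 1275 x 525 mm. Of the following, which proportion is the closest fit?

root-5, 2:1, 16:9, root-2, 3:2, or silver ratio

Ratio = 1275 / 525 ≈ 2.429.
Distances: root-5 2.236 (Δ 0.193); 2:1 2.000 (Δ 0.429); 16:9 1.778 (Δ 0.651); root-2 1.414 (Δ 1.015); 3:2 1.500 (Δ 0.929); silver ratio 2.414 (Δ 0.015).

silver ratio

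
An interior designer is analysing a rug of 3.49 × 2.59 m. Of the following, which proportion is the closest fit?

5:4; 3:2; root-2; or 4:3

Ratio = 3.49 / 2.59 ≈ 1.347.
Distances: 5:4 1.250 (Δ 0.097); 3:2 1.500 (Δ 0.153); root-2 1.414 (Δ 0.067); 4:3 1.333 (Δ 0.014).

4:3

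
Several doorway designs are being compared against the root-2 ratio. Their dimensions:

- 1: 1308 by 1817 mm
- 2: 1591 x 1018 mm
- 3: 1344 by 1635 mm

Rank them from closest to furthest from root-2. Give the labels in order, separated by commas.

1, 2, 3

1: 1817/1308 ≈ 1.389 → |1.389 − 1.414| = 0.025
2: 1591/1018 ≈ 1.563 → |1.563 − 1.414| = 0.149
3: 1635/1344 ≈ 1.217 → |1.217 − 1.414| = 0.197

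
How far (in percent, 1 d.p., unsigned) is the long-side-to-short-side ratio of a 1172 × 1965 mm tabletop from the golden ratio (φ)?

3.6%

Ratio = 1965 / 1172 ≈ 1.6766.
Ideal golden ratio ≈ 1.6180. |1.6766 − 1.6180| / 1.6180 ≈ 3.62% → 3.6%.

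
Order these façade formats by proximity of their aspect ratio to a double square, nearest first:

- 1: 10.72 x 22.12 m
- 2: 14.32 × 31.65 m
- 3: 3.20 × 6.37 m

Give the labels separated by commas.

1: 22.12/10.72 ≈ 2.063 → |2.063 − 2.000| = 0.063
2: 31.65/14.32 ≈ 2.210 → |2.210 − 2.000| = 0.210
3: 6.37/3.20 ≈ 1.991 → |1.991 − 2.000| = 0.009

3, 1, 2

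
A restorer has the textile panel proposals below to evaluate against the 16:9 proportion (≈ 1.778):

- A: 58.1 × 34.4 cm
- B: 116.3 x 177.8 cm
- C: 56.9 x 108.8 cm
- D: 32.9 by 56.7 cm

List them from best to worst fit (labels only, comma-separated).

D, A, C, B

Ratios: A = 58.1 / 34.4 ≈ 1.689; B = 177.8 / 116.3 ≈ 1.529; C = 108.8 / 56.9 ≈ 1.912; D = 56.7 / 32.9 ≈ 1.723.
|Δ from 1.778|: A 0.089; B 0.249; C 0.134; D 0.055.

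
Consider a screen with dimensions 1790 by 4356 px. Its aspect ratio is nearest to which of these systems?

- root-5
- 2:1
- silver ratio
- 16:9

silver ratio

Ratio = 4356 / 1790 ≈ 2.434.
Distances: root-5 2.236 (Δ 0.198); 2:1 2.000 (Δ 0.434); silver ratio 2.414 (Δ 0.020); 16:9 1.778 (Δ 0.656).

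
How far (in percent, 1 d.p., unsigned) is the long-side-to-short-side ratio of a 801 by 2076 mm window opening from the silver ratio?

7.4%

Ratio = 2076 / 801 ≈ 2.5918.
Ideal silver ratio ≈ 2.4142. |2.5918 − 2.4142| / 2.4142 ≈ 7.36% → 7.4%.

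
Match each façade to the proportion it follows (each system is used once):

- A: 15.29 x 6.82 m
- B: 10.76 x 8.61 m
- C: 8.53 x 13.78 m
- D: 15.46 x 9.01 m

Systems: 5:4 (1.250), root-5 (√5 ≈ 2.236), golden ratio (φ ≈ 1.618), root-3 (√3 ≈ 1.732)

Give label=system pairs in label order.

A = 15.29/6.82 ≈ 2.242 → root-5 (2.236)
B = 10.76/8.61 ≈ 1.250 → 5:4 (1.250)
C = 13.78/8.53 ≈ 1.615 → golden ratio (1.618)
D = 15.46/9.01 ≈ 1.716 → root-3 (1.732)

A=root-5, B=5:4, C=golden ratio, D=root-3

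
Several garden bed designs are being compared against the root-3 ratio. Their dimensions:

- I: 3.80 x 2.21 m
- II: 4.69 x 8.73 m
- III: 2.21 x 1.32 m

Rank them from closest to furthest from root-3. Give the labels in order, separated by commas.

I, III, II

Ratios: I = 3.80 / 2.21 ≈ 1.719; II = 8.73 / 4.69 ≈ 1.861; III = 2.21 / 1.32 ≈ 1.674.
|Δ from 1.732|: I 0.013; II 0.129; III 0.058.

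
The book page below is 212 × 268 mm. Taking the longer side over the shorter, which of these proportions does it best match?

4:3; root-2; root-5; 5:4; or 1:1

5:4

268/212 ≈ 1.264. Nearest candidates are 5:4 (1.250, off by 0.014) and 4:3 (1.333, off by 0.069).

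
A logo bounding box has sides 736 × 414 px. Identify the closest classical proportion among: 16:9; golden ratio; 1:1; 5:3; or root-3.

Ratio = 736 / 414 ≈ 1.778.
Distances: 16:9 1.778 (Δ 0.000); golden ratio 1.618 (Δ 0.160); 1:1 1.000 (Δ 0.778); 5:3 1.667 (Δ 0.111); root-3 1.732 (Δ 0.046).

16:9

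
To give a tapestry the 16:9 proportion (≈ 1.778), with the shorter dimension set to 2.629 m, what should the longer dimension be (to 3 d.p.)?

4.674 m

16:9 ≈ 1.77778.
Longer side = 2.629 × 1.77778 ≈ 4.67378 → 4.674 m.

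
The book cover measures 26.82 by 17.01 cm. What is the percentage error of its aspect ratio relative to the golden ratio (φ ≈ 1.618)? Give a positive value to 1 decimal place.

Ratio = 26.82 / 17.01 ≈ 1.5767.
Ideal golden ratio ≈ 1.6180. |1.5767 − 1.6180| / 1.6180 ≈ 2.55% → 2.6%.

2.6%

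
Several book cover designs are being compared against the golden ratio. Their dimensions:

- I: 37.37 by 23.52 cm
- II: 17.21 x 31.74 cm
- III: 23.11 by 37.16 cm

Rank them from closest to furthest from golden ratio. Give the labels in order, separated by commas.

I: 37.37/23.52 ≈ 1.589 → |1.589 − 1.618| = 0.029
II: 31.74/17.21 ≈ 1.844 → |1.844 − 1.618| = 0.226
III: 37.16/23.11 ≈ 1.608 → |1.608 − 1.618| = 0.010

III, I, II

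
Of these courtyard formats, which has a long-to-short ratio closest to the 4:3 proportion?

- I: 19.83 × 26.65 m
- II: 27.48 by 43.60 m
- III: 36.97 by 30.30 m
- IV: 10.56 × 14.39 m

Ratios (long/short): I ≈ 1.344; II ≈ 1.587; III ≈ 1.220; IV ≈ 1.363.
4:3 ≈ 1.333; option I is nearest (Δ 0.011).

I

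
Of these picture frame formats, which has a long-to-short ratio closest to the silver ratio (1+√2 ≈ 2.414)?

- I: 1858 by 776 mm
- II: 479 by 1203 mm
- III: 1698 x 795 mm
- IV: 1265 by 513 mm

Ratios (long/short): I ≈ 2.394; II ≈ 2.511; III ≈ 2.136; IV ≈ 2.466.
silver ratio ≈ 2.414; option I is nearest (Δ 0.020).

I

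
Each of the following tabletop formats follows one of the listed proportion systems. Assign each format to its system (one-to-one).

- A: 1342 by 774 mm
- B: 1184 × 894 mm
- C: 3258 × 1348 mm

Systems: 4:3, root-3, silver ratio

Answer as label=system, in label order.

A=root-3, B=4:3, C=silver ratio

A = 1342/774 ≈ 1.734 → root-3 (1.732)
B = 1184/894 ≈ 1.324 → 4:3 (1.333)
C = 3258/1348 ≈ 2.417 → silver ratio (2.414)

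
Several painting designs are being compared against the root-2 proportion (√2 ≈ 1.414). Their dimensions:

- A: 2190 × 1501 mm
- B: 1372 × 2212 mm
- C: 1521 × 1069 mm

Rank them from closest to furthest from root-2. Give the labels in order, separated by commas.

A: 2190/1501 ≈ 1.459 → |1.459 − 1.414| = 0.045
B: 2212/1372 ≈ 1.612 → |1.612 − 1.414| = 0.198
C: 1521/1069 ≈ 1.423 → |1.423 − 1.414| = 0.009

C, A, B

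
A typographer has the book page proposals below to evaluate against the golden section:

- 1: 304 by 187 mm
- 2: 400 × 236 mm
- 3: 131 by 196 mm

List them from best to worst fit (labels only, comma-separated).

1, 2, 3

1: 304/187 ≈ 1.626 → |1.626 − 1.618| = 0.008
2: 400/236 ≈ 1.695 → |1.695 − 1.618| = 0.077
3: 196/131 ≈ 1.496 → |1.496 − 1.618| = 0.122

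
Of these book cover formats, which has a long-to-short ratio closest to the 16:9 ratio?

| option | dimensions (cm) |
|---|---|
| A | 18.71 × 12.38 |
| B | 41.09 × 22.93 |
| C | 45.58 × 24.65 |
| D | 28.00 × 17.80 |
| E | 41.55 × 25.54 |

Ratios (long/short): A ≈ 1.511; B ≈ 1.792; C ≈ 1.849; D ≈ 1.573; E ≈ 1.627.
16:9 ≈ 1.778; option B is nearest (Δ 0.014).

B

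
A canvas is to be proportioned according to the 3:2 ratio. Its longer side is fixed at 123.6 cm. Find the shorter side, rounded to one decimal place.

3:2 = 1.50000.
Shorter side = 123.6 ÷ 1.50000 ≈ 82.400 → 82.4 cm.

82.4 cm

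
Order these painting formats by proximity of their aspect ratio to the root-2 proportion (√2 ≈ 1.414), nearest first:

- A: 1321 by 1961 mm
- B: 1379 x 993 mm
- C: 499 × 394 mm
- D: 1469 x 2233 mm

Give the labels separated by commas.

B, A, D, C

Ratios: A = 1961 / 1321 ≈ 1.484; B = 1379 / 993 ≈ 1.389; C = 499 / 394 ≈ 1.266; D = 2233 / 1469 ≈ 1.520.
|Δ from 1.414|: A 0.070; B 0.025; C 0.148; D 0.106.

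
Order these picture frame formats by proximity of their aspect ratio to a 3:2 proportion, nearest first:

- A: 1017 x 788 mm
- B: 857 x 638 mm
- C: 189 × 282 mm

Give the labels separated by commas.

Ratios: A = 1017 / 788 ≈ 1.291; B = 857 / 638 ≈ 1.343; C = 282 / 189 ≈ 1.492.
|Δ from 1.500|: A 0.209; B 0.157; C 0.008.

C, B, A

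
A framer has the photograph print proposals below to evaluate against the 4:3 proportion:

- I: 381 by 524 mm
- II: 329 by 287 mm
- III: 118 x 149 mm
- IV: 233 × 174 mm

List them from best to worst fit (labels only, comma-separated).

Ratios: I = 524 / 381 ≈ 1.375; II = 329 / 287 ≈ 1.146; III = 149 / 118 ≈ 1.263; IV = 233 / 174 ≈ 1.339.
|Δ from 1.333|: I 0.042; II 0.187; III 0.070; IV 0.006.

IV, I, III, II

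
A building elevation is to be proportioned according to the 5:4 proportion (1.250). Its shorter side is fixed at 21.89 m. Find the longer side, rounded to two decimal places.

27.36 m

5:4 = 1.25000.
Longer side = 21.89 × 1.25000 ≈ 27.3625 → 27.36 m.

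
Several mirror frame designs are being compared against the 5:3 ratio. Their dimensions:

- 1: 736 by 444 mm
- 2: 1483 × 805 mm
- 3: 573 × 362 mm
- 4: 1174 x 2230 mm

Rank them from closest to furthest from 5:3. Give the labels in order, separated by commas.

1, 3, 2, 4

Ratios: 1 = 736 / 444 ≈ 1.658; 2 = 1483 / 805 ≈ 1.842; 3 = 573 / 362 ≈ 1.583; 4 = 2230 / 1174 ≈ 1.899.
|Δ from 1.667|: 1 0.009; 2 0.175; 3 0.084; 4 0.232.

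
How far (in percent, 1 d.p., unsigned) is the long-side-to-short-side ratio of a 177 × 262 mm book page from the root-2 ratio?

4.7%

Ratio = 262 / 177 ≈ 1.4802.
Ideal root-2 ≈ 1.4142. |1.4802 − 1.4142| / 1.4142 ≈ 4.67% → 4.7%.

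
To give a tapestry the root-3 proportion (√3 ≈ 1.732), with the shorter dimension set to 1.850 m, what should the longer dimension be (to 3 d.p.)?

root-3 ≈ 1.73205.
Longer side = 1.850 × 1.73205 ≈ 3.20429 → 3.204 m.

3.204 m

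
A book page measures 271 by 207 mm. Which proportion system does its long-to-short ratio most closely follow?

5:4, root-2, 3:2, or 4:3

Ratio = 271 / 207 ≈ 1.309.
Distances: 5:4 1.250 (Δ 0.059); root-2 1.414 (Δ 0.105); 3:2 1.500 (Δ 0.191); 4:3 1.333 (Δ 0.024).

4:3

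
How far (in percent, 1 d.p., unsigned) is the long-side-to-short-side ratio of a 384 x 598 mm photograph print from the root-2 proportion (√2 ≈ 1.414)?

Ratio = 598 / 384 ≈ 1.5573.
Ideal root-2 ≈ 1.4142. |1.5573 − 1.4142| / 1.4142 ≈ 10.12% → 10.1%.

10.1%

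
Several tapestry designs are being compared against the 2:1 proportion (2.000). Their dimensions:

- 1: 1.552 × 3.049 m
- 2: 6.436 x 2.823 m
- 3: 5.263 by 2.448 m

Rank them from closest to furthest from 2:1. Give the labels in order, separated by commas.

1, 3, 2

Ratios: 1 = 3.049 / 1.552 ≈ 1.965; 2 = 6.436 / 2.823 ≈ 2.280; 3 = 5.263 / 2.448 ≈ 2.150.
|Δ from 2.000|: 1 0.035; 2 0.280; 3 0.150.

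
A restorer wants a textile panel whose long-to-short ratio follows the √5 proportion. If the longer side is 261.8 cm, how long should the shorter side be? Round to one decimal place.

root-5 ≈ 2.23607.
Shorter side = 261.8 ÷ 2.23607 ≈ 117.080 → 117.1 cm.

117.1 cm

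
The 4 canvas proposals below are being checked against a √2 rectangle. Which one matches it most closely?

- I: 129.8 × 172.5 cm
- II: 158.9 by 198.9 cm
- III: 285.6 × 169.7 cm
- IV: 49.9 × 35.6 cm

IV

Target root-2 ≈ 1.414.
I: 1.329 (Δ0.085)  II: 1.252 (Δ0.162)  III: 1.683 (Δ0.269)  IV: 1.402 (Δ0.012)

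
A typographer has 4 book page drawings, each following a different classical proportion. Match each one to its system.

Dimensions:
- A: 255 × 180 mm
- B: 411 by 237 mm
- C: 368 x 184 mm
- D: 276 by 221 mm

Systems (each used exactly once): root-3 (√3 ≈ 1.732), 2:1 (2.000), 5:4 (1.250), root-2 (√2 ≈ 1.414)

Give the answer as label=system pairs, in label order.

A=root-2, B=root-3, C=2:1, D=5:4

A = 255/180 ≈ 1.417 → root-2 (1.414)
B = 411/237 ≈ 1.734 → root-3 (1.732)
C = 368/184 ≈ 2.000 → 2:1 (2.000)
D = 276/221 ≈ 1.249 → 5:4 (1.250)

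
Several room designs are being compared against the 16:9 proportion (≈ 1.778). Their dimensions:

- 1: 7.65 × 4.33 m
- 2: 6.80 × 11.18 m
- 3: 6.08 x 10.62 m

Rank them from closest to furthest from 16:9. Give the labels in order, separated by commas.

1, 3, 2

Ratios: 1 = 7.65 / 4.33 ≈ 1.767; 2 = 11.18 / 6.80 ≈ 1.644; 3 = 10.62 / 6.08 ≈ 1.747.
|Δ from 1.778|: 1 0.011; 2 0.134; 3 0.031.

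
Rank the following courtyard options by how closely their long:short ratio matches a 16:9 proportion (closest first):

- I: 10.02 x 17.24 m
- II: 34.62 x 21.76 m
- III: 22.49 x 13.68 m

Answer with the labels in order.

Ratios: I = 17.24 / 10.02 ≈ 1.721; II = 34.62 / 21.76 ≈ 1.591; III = 22.49 / 13.68 ≈ 1.644.
|Δ from 1.778|: I 0.057; II 0.187; III 0.134.

I, III, II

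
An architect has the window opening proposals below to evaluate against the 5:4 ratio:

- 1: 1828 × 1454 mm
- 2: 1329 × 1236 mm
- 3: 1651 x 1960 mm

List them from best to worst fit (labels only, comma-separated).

1: 1828/1454 ≈ 1.257 → |1.257 − 1.250| = 0.007
2: 1329/1236 ≈ 1.075 → |1.075 − 1.250| = 0.175
3: 1960/1651 ≈ 1.187 → |1.187 − 1.250| = 0.063

1, 3, 2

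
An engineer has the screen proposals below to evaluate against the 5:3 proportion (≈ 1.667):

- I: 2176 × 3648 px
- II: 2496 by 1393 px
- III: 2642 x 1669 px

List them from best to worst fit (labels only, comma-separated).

I: 3648/2176 ≈ 1.676 → |1.676 − 1.667| = 0.009
II: 2496/1393 ≈ 1.792 → |1.792 − 1.667| = 0.125
III: 2642/1669 ≈ 1.583 → |1.583 − 1.667| = 0.084

I, III, II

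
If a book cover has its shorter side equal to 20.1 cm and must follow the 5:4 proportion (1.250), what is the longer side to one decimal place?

5:4 = 1.25000.
Longer side = 20.1 × 1.25000 ≈ 25.125 → 25.1 cm.

25.1 cm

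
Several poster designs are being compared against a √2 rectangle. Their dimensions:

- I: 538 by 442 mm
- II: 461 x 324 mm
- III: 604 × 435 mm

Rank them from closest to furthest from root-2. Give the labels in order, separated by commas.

II, III, I

Ratios: I = 538 / 442 ≈ 1.217; II = 461 / 324 ≈ 1.423; III = 604 / 435 ≈ 1.389.
|Δ from 1.414|: I 0.197; II 0.009; III 0.025.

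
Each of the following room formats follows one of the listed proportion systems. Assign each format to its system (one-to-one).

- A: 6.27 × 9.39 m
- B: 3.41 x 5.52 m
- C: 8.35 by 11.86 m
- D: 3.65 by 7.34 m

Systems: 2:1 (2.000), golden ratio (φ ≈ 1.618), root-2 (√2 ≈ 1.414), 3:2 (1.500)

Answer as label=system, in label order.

A=3:2, B=golden ratio, C=root-2, D=2:1

Ratios: A ≈ 1.498; B ≈ 1.619; C ≈ 1.420; D ≈ 2.011.
Targets: 2:1 ≈ 2.000; golden ratio ≈ 1.618; root-2 ≈ 1.414; 3:2 ≈ 1.500.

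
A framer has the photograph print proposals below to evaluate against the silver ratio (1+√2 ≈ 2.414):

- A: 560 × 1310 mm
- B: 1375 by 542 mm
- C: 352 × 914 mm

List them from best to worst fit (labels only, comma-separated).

Ratios: A = 1310 / 560 ≈ 2.339; B = 1375 / 542 ≈ 2.537; C = 914 / 352 ≈ 2.597.
|Δ from 2.414|: A 0.075; B 0.123; C 0.183.

A, B, C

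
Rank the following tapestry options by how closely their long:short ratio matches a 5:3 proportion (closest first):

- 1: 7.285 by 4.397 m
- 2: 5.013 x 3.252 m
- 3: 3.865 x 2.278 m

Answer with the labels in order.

Ratios: 1 = 7.285 / 4.397 ≈ 1.657; 2 = 5.013 / 3.252 ≈ 1.542; 3 = 3.865 / 2.278 ≈ 1.697.
|Δ from 1.667|: 1 0.010; 2 0.125; 3 0.030.

1, 3, 2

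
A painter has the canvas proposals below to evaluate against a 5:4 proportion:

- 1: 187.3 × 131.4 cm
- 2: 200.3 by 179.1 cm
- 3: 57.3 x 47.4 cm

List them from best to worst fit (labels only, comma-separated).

1: 187.3/131.4 ≈ 1.425 → |1.425 − 1.250| = 0.175
2: 200.3/179.1 ≈ 1.118 → |1.118 − 1.250| = 0.132
3: 57.3/47.4 ≈ 1.209 → |1.209 − 1.250| = 0.041

3, 2, 1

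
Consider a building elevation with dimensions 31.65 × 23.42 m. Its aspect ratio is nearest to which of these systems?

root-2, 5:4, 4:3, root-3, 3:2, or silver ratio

4:3

Ratio = 31.65 / 23.42 ≈ 1.351.
Distances: root-2 1.414 (Δ 0.063); 5:4 1.250 (Δ 0.101); 4:3 1.333 (Δ 0.018); root-3 1.732 (Δ 0.381); 3:2 1.500 (Δ 0.149); silver ratio 2.414 (Δ 1.063).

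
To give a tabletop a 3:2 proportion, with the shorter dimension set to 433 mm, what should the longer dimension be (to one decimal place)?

3:2 = 1.50000.
Longer side = 433 × 1.50000 ≈ 649.500 → 649.5 mm.

649.5 mm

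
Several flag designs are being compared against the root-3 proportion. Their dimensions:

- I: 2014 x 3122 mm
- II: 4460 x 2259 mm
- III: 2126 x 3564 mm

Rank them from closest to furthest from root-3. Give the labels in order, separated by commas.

I: 3122/2014 ≈ 1.550 → |1.550 − 1.732| = 0.182
II: 4460/2259 ≈ 1.974 → |1.974 − 1.732| = 0.242
III: 3564/2126 ≈ 1.676 → |1.676 − 1.732| = 0.056

III, I, II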